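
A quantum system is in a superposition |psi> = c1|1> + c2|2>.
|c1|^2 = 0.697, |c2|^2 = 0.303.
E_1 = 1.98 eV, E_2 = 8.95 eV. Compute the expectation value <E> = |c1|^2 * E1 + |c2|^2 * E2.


<E> = |c1|^2 * E1 + |c2|^2 * E2
= 0.697 * 1.98 + 0.303 * 8.95
= 1.3801 + 2.7118
= 4.0919 eV

4.0919


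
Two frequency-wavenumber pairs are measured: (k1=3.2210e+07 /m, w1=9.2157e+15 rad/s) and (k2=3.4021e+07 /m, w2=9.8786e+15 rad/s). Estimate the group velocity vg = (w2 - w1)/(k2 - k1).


vg = (w2 - w1) / (k2 - k1)
= (9.8786e+15 - 9.2157e+15) / (3.4021e+07 - 3.2210e+07)
= 6.6290e+14 / 1.8110e+06
= 3.6604e+08 m/s

3.6604e+08


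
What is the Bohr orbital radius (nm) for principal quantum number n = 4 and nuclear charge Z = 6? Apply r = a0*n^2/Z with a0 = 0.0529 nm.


r = a0 * n^2 / Z
= 0.0529 * 4^2 / 6
= 0.0529 * 16 / 6
= 0.1411 nm

0.1411


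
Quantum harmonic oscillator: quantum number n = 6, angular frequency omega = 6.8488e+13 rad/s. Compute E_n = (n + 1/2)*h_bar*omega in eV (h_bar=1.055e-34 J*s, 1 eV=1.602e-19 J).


E = (n + 1/2) * h_bar * omega
= (6 + 0.5) * 1.055e-34 * 6.8488e+13
= 6.5 * 7.2255e-21
= 4.6966e-20 J
= 0.2932 eV

0.2932


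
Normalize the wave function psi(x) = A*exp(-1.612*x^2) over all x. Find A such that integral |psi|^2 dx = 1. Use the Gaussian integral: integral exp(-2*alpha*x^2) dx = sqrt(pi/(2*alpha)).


integral |psi|^2 dx = A^2 * sqrt(pi/(2*alpha)) = 1
A^2 = sqrt(2*alpha/pi)
= sqrt(2 * 1.612 / pi)
= 1.013031
A = sqrt(1.013031)
= 1.0065

1.0065


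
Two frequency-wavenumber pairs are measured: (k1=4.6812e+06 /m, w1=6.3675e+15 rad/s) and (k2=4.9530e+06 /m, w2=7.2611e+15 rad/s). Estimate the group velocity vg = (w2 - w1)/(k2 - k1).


vg = (w2 - w1) / (k2 - k1)
= (7.2611e+15 - 6.3675e+15) / (4.9530e+06 - 4.6812e+06)
= 8.9360e+14 / 2.7180e+05
= 3.2877e+09 m/s

3.2877e+09


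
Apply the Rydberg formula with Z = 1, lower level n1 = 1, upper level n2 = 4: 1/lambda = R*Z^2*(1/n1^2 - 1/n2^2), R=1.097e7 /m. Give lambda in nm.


1/lambda = R * Z^2 * (1/n1^2 - 1/n2^2)
= 1.097e7 * 1^2 * (1/1^2 - 1/4^2)
= 1.097e7 * 1 * (1.0 - 0.0625)
= 1.0284e+07 /m
lambda = 1 / 1.0284e+07
= 97.2349 nm

97.2349


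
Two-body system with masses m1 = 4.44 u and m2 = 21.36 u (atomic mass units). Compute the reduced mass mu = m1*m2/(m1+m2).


mu = m1 * m2 / (m1 + m2)
= 4.44 * 21.36 / (4.44 + 21.36)
= 94.8384 / 25.8
= 3.6759 u

3.6759


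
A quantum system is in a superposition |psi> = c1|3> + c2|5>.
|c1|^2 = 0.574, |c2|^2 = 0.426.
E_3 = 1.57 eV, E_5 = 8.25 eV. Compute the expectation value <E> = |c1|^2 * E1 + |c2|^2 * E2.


<E> = |c1|^2 * E1 + |c2|^2 * E2
= 0.574 * 1.57 + 0.426 * 8.25
= 0.9012 + 3.5145
= 4.4157 eV

4.4157


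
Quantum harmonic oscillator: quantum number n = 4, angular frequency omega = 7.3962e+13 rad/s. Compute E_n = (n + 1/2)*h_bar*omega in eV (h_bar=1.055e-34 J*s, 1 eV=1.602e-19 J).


E = (n + 1/2) * h_bar * omega
= (4 + 0.5) * 1.055e-34 * 7.3962e+13
= 4.5 * 7.8030e-21
= 3.5113e-20 J
= 0.2192 eV

0.2192


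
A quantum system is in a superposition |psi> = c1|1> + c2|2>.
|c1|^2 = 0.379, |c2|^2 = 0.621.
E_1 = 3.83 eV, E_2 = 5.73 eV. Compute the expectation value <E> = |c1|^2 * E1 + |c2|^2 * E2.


<E> = |c1|^2 * E1 + |c2|^2 * E2
= 0.379 * 3.83 + 0.621 * 5.73
= 1.4516 + 3.5583
= 5.0099 eV

5.0099


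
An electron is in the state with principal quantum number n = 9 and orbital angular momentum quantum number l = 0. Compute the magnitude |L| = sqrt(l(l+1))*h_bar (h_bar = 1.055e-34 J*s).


L = sqrt(l*(l+1)) * h_bar
= sqrt(0 * 1) * 1.055e-34
= sqrt(0) * 1.055e-34
= 0.0 * 1.055e-34
= 0.0000e+00 J*s

0.0000e+00


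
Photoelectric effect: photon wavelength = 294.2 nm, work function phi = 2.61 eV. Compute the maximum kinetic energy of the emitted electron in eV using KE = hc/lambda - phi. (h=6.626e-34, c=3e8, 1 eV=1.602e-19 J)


E_photon = hc / lambda
= (6.626e-34)(3e8) / (294.2e-9)
= 6.7566e-19 J
= 4.2176 eV
KE = E_photon - phi
= 4.2176 - 2.61
= 1.6076 eV

1.6076


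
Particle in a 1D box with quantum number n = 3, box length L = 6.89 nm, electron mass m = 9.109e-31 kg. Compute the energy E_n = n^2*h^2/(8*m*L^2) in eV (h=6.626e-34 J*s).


E = n^2 * h^2 / (8 * m * L^2)
= 3^2 * (6.626e-34)^2 / (8 * 9.109e-31 * (6.89e-9)^2)
= 9 * 4.3904e-67 / (8 * 9.109e-31 * 4.7472e-17)
= 1.1422e-20 J
= 0.0713 eV

0.0713


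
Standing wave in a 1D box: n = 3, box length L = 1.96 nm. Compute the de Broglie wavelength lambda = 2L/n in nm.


lambda = 2L / n
= 2 * 1.96 / 3
= 3.92 / 3
= 1.3067 nm

1.3067


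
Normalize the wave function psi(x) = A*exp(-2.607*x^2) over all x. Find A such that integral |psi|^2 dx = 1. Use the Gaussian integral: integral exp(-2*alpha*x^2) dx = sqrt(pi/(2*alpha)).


integral |psi|^2 dx = A^2 * sqrt(pi/(2*alpha)) = 1
A^2 = sqrt(2*alpha/pi)
= sqrt(2 * 2.607 / pi)
= 1.288281
A = sqrt(1.288281)
= 1.135

1.135


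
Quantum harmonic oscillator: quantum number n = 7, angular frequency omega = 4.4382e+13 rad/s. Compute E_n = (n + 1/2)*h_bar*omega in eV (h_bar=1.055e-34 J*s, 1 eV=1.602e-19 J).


E = (n + 1/2) * h_bar * omega
= (7 + 0.5) * 1.055e-34 * 4.4382e+13
= 7.5 * 4.6823e-21
= 3.5117e-20 J
= 0.2192 eV

0.2192


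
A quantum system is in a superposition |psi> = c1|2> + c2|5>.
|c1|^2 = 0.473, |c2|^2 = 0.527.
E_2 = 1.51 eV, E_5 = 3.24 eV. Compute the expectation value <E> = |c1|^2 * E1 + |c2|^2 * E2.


<E> = |c1|^2 * E1 + |c2|^2 * E2
= 0.473 * 1.51 + 0.527 * 3.24
= 0.7142 + 1.7075
= 2.4217 eV

2.4217


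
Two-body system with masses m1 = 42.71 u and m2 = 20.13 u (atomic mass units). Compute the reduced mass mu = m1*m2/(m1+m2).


mu = m1 * m2 / (m1 + m2)
= 42.71 * 20.13 / (42.71 + 20.13)
= 859.7523 / 62.84
= 13.6816 u

13.6816


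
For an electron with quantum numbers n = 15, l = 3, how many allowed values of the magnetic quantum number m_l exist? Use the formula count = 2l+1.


m_l ranges from -l to +l in integer steps
So m_l goes from -3 to +3
Count = 2l + 1 = 2*3 + 1
= 7

7


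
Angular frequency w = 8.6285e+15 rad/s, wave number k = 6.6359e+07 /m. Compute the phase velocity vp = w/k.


vp = w / k
= 8.6285e+15 / 6.6359e+07
= 1.3003e+08 m/s

1.3003e+08


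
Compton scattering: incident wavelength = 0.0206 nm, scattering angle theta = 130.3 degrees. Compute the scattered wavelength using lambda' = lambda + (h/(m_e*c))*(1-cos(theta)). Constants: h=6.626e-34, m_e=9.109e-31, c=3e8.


Compton wavelength: h/(m_e*c) = 2.4247e-12 m
d_lambda = 2.4247e-12 * (1 - cos(130.3 deg))
= 2.4247e-12 * 1.64679
= 3.9930e-12 m = 0.003993 nm
lambda' = 0.0206 + 0.003993
= 0.024593 nm

0.024593


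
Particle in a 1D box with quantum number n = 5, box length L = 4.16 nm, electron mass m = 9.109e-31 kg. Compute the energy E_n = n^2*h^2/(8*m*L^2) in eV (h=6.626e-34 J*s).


E = n^2 * h^2 / (8 * m * L^2)
= 5^2 * (6.626e-34)^2 / (8 * 9.109e-31 * (4.16e-9)^2)
= 25 * 4.3904e-67 / (8 * 9.109e-31 * 1.7306e-17)
= 8.7035e-20 J
= 0.5433 eV

0.5433


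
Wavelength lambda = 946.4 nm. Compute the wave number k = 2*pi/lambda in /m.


k = 2 * pi / lambda
= 6.2832 / (946.4e-9)
= 6.2832 / 9.4640e-07
= 6.6390e+06 /m

6.6390e+06


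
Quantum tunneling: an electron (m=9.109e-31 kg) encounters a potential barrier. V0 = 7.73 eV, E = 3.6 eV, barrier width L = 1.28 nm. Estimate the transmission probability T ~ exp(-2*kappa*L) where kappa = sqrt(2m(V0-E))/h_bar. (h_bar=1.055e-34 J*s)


V0 - E = 4.13 eV = 6.6163e-19 J
kappa = sqrt(2 * m * (V0-E)) / h_bar
= sqrt(2 * 9.109e-31 * 6.6163e-19) / 1.055e-34
= 1.0406e+10 /m
2*kappa*L = 2 * 1.0406e+10 * 1.28e-9
= 26.6406
T = exp(-26.6406) = 2.692346e-12

2.692346e-12


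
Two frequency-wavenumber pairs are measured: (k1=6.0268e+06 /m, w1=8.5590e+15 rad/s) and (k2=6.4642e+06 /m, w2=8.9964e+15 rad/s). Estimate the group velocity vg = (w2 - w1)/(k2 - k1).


vg = (w2 - w1) / (k2 - k1)
= (8.9964e+15 - 8.5590e+15) / (6.4642e+06 - 6.0268e+06)
= 4.3740e+14 / 4.3740e+05
= 1.0000e+09 m/s

1.0000e+09


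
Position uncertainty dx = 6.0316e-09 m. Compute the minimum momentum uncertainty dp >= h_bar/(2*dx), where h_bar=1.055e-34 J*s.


dp = h_bar / (2 * dx)
= 1.055e-34 / (2 * 6.0316e-09)
= 1.055e-34 / 1.2063e-08
= 8.7456e-27 kg*m/s

8.7456e-27


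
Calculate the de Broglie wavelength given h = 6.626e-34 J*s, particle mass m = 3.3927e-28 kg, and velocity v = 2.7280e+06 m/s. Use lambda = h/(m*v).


lambda = h / (m * v)
= 6.626e-34 / (3.3927e-28 * 2.7280e+06)
= 6.626e-34 / 9.2553e-22
= 7.1592e-13 m

7.1592e-13


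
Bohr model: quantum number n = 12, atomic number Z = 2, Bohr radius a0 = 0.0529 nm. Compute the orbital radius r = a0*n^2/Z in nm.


r = a0 * n^2 / Z
= 0.0529 * 12^2 / 2
= 0.0529 * 144 / 2
= 3.8088 nm

3.8088


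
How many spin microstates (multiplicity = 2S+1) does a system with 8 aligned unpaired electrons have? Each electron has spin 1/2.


Total spin S = N * (1/2) = 8 * 0.5 = 4.0
Spin multiplicity = 2S + 1
= 2 * 4.0 + 1
= 9

9


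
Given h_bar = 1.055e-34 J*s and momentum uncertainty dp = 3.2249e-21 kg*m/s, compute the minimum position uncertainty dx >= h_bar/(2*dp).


dx = h_bar / (2 * dp)
= 1.055e-34 / (2 * 3.2249e-21)
= 1.055e-34 / 6.4498e-21
= 1.6357e-14 m

1.6357e-14


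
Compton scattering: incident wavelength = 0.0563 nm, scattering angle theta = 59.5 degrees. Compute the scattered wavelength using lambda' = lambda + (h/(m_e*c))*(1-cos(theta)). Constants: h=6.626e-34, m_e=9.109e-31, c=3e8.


Compton wavelength: h/(m_e*c) = 2.4247e-12 m
d_lambda = 2.4247e-12 * (1 - cos(59.5 deg))
= 2.4247e-12 * 0.492462
= 1.1941e-12 m = 0.001194 nm
lambda' = 0.0563 + 0.001194
= 0.057494 nm

0.057494


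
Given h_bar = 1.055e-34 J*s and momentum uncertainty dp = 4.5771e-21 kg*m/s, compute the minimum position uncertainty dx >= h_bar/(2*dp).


dx = h_bar / (2 * dp)
= 1.055e-34 / (2 * 4.5771e-21)
= 1.055e-34 / 9.1542e-21
= 1.1525e-14 m

1.1525e-14


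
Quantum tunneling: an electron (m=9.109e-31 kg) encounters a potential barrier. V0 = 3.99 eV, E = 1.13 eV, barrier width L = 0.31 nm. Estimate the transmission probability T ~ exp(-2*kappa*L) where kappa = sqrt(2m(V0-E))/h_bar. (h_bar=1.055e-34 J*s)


V0 - E = 2.86 eV = 4.5817e-19 J
kappa = sqrt(2 * m * (V0-E)) / h_bar
= sqrt(2 * 9.109e-31 * 4.5817e-19) / 1.055e-34
= 8.6599e+09 /m
2*kappa*L = 2 * 8.6599e+09 * 0.31e-9
= 5.3691
T = exp(-5.3691) = 4.658186e-03

4.658186e-03


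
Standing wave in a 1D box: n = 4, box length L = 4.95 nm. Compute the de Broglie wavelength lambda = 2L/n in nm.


lambda = 2L / n
= 2 * 4.95 / 4
= 9.9 / 4
= 2.475 nm

2.475


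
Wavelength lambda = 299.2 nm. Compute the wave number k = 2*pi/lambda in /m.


k = 2 * pi / lambda
= 6.2832 / (299.2e-9)
= 6.2832 / 2.9920e-07
= 2.1000e+07 /m

2.1000e+07


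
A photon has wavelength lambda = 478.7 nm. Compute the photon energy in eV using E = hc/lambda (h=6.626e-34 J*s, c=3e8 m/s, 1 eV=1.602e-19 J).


E = hc / lambda
= (6.626e-34)(3e8) / (478.7e-9)
= 1.9878e-25 / 4.7870e-07
= 4.1525e-19 J
Converting to eV: 4.1525e-19 / 1.602e-19
= 2.5921 eV

2.5921


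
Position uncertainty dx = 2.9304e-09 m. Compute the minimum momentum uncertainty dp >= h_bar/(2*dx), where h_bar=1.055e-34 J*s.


dp = h_bar / (2 * dx)
= 1.055e-34 / (2 * 2.9304e-09)
= 1.055e-34 / 5.8608e-09
= 1.8001e-26 kg*m/s

1.8001e-26


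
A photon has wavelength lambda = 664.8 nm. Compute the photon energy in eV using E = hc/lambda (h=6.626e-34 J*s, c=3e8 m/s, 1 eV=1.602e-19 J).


E = hc / lambda
= (6.626e-34)(3e8) / (664.8e-9)
= 1.9878e-25 / 6.6480e-07
= 2.9901e-19 J
Converting to eV: 2.9901e-19 / 1.602e-19
= 1.8665 eV

1.8665


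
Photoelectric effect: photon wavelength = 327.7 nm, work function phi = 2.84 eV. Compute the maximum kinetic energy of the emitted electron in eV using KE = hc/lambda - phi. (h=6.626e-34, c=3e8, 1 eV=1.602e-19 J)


E_photon = hc / lambda
= (6.626e-34)(3e8) / (327.7e-9)
= 6.0659e-19 J
= 3.7865 eV
KE = E_photon - phi
= 3.7865 - 2.84
= 0.9465 eV

0.9465


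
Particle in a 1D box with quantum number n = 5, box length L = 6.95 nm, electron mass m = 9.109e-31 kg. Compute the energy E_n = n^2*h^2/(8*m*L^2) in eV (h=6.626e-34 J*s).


E = n^2 * h^2 / (8 * m * L^2)
= 5^2 * (6.626e-34)^2 / (8 * 9.109e-31 * (6.95e-9)^2)
= 25 * 4.3904e-67 / (8 * 9.109e-31 * 4.8303e-17)
= 3.1183e-20 J
= 0.1946 eV

0.1946


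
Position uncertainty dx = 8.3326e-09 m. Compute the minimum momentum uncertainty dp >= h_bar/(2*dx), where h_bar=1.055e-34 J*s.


dp = h_bar / (2 * dx)
= 1.055e-34 / (2 * 8.3326e-09)
= 1.055e-34 / 1.6665e-08
= 6.3306e-27 kg*m/s

6.3306e-27


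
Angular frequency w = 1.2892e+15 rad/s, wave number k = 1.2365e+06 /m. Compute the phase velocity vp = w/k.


vp = w / k
= 1.2892e+15 / 1.2365e+06
= 1.0426e+09 m/s

1.0426e+09


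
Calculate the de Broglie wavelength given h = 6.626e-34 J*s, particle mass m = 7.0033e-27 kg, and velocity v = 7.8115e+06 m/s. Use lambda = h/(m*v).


lambda = h / (m * v)
= 6.626e-34 / (7.0033e-27 * 7.8115e+06)
= 6.626e-34 / 5.4706e-20
= 1.2112e-14 m

1.2112e-14


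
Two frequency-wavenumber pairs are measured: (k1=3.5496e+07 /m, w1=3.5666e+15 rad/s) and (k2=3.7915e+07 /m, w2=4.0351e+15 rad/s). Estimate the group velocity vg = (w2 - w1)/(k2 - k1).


vg = (w2 - w1) / (k2 - k1)
= (4.0351e+15 - 3.5666e+15) / (3.7915e+07 - 3.5496e+07)
= 4.6850e+14 / 2.4190e+06
= 1.9368e+08 m/s

1.9368e+08


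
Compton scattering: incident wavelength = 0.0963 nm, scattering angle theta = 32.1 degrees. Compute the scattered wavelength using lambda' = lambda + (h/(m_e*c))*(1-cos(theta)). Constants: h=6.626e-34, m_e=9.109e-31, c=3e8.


Compton wavelength: h/(m_e*c) = 2.4247e-12 m
d_lambda = 2.4247e-12 * (1 - cos(32.1 deg))
= 2.4247e-12 * 0.152878
= 3.7068e-13 m = 0.000371 nm
lambda' = 0.0963 + 0.000371
= 0.096671 nm

0.096671


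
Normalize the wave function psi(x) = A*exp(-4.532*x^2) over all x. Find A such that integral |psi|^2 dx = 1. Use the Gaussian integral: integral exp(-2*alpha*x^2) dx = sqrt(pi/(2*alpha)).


integral |psi|^2 dx = A^2 * sqrt(pi/(2*alpha)) = 1
A^2 = sqrt(2*alpha/pi)
= sqrt(2 * 4.532 / pi)
= 1.698576
A = sqrt(1.698576)
= 1.3033

1.3033


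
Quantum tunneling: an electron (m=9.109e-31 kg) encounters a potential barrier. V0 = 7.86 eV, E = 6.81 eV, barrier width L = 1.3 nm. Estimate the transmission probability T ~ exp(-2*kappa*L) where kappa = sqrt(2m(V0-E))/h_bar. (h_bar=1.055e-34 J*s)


V0 - E = 1.05 eV = 1.6821e-19 J
kappa = sqrt(2 * m * (V0-E)) / h_bar
= sqrt(2 * 9.109e-31 * 1.6821e-19) / 1.055e-34
= 5.2472e+09 /m
2*kappa*L = 2 * 5.2472e+09 * 1.3e-9
= 13.6426
T = exp(-13.6426) = 1.188760e-06

1.188760e-06


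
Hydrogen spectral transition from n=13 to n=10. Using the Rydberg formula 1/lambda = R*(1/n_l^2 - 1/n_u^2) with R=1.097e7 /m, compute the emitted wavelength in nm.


1/lambda = R * (1/n_l^2 - 1/n_u^2)
= 1.097e7 * (1/10^2 - 1/13^2)
= 1.097e7 * (0.01 - 0.005917)
= 1.097e7 * 0.004083
= 4.4789e+04 /m
lambda = 1 / 4.4789e+04 = 22327.0316 nm

22327.0316


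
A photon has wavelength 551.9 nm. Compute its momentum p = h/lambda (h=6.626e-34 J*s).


p = h / lambda
= 6.626e-34 / (551.9e-9)
= 6.626e-34 / 5.5190e-07
= 1.2006e-27 kg*m/s

1.2006e-27


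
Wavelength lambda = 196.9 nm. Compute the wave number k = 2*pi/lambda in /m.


k = 2 * pi / lambda
= 6.2832 / (196.9e-9)
= 6.2832 / 1.9690e-07
= 3.1911e+07 /m

3.1911e+07


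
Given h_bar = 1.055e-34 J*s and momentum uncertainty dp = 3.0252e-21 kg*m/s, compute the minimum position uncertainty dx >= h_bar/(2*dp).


dx = h_bar / (2 * dp)
= 1.055e-34 / (2 * 3.0252e-21)
= 1.055e-34 / 6.0504e-21
= 1.7437e-14 m

1.7437e-14


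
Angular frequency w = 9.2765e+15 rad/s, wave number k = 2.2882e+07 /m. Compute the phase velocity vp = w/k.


vp = w / k
= 9.2765e+15 / 2.2882e+07
= 4.0541e+08 m/s

4.0541e+08


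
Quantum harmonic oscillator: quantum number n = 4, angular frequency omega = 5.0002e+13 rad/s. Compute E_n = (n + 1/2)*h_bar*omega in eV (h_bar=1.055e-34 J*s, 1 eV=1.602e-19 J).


E = (n + 1/2) * h_bar * omega
= (4 + 0.5) * 1.055e-34 * 5.0002e+13
= 4.5 * 5.2752e-21
= 2.3738e-20 J
= 0.1482 eV

0.1482


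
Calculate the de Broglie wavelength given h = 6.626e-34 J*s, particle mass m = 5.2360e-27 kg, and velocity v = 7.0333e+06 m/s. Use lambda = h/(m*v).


lambda = h / (m * v)
= 6.626e-34 / (5.2360e-27 * 7.0333e+06)
= 6.626e-34 / 3.6826e-20
= 1.7993e-14 m

1.7993e-14


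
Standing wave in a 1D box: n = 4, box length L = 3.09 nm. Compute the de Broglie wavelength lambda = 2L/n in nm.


lambda = 2L / n
= 2 * 3.09 / 4
= 6.18 / 4
= 1.545 nm

1.545


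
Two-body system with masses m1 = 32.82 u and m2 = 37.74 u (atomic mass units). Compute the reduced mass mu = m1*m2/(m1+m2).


mu = m1 * m2 / (m1 + m2)
= 32.82 * 37.74 / (32.82 + 37.74)
= 1238.6268 / 70.56
= 17.5542 u

17.5542


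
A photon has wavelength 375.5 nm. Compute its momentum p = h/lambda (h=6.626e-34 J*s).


p = h / lambda
= 6.626e-34 / (375.5e-9)
= 6.626e-34 / 3.7550e-07
= 1.7646e-27 kg*m/s

1.7646e-27


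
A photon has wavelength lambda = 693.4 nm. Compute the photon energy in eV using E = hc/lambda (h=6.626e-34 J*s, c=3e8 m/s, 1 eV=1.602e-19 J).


E = hc / lambda
= (6.626e-34)(3e8) / (693.4e-9)
= 1.9878e-25 / 6.9340e-07
= 2.8667e-19 J
Converting to eV: 2.8667e-19 / 1.602e-19
= 1.7895 eV

1.7895


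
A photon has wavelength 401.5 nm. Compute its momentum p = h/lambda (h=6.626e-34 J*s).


p = h / lambda
= 6.626e-34 / (401.5e-9)
= 6.626e-34 / 4.0150e-07
= 1.6503e-27 kg*m/s

1.6503e-27


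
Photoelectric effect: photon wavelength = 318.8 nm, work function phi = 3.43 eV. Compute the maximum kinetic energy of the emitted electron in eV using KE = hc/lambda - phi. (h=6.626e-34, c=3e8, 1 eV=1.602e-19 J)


E_photon = hc / lambda
= (6.626e-34)(3e8) / (318.8e-9)
= 6.2353e-19 J
= 3.8922 eV
KE = E_photon - phi
= 3.8922 - 3.43
= 0.4622 eV

0.4622


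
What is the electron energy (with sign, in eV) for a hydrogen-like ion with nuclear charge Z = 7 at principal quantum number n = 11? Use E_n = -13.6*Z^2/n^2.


E_n = -13.6 * Z^2 / n^2
= -13.6 * 7^2 / 11^2
= -13.6 * 49 / 121
= -5.5074 eV

-5.5074


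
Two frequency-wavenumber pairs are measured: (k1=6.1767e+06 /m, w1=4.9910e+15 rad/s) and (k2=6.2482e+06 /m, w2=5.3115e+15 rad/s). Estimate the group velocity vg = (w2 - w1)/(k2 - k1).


vg = (w2 - w1) / (k2 - k1)
= (5.3115e+15 - 4.9910e+15) / (6.2482e+06 - 6.1767e+06)
= 3.2050e+14 / 7.1500e+04
= 4.4825e+09 m/s

4.4825e+09


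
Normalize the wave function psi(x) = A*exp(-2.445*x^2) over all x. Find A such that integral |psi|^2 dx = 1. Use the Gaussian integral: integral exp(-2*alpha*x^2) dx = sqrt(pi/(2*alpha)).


integral |psi|^2 dx = A^2 * sqrt(pi/(2*alpha)) = 1
A^2 = sqrt(2*alpha/pi)
= sqrt(2 * 2.445 / pi)
= 1.247612
A = sqrt(1.247612)
= 1.117

1.117


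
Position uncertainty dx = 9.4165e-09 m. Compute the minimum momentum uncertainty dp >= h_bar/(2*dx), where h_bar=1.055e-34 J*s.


dp = h_bar / (2 * dx)
= 1.055e-34 / (2 * 9.4165e-09)
= 1.055e-34 / 1.8833e-08
= 5.6019e-27 kg*m/s

5.6019e-27


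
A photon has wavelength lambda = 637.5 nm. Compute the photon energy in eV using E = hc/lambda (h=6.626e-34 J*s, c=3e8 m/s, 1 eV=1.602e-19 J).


E = hc / lambda
= (6.626e-34)(3e8) / (637.5e-9)
= 1.9878e-25 / 6.3750e-07
= 3.1181e-19 J
Converting to eV: 3.1181e-19 / 1.602e-19
= 1.9464 eV

1.9464


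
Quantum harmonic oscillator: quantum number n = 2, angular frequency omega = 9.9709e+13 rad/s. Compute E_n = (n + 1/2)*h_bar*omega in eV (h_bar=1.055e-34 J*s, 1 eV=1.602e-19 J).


E = (n + 1/2) * h_bar * omega
= (2 + 0.5) * 1.055e-34 * 9.9709e+13
= 2.5 * 1.0519e-20
= 2.6298e-20 J
= 0.1642 eV

0.1642


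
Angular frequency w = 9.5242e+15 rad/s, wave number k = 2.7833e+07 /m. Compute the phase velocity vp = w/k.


vp = w / k
= 9.5242e+15 / 2.7833e+07
= 3.4219e+08 m/s

3.4219e+08


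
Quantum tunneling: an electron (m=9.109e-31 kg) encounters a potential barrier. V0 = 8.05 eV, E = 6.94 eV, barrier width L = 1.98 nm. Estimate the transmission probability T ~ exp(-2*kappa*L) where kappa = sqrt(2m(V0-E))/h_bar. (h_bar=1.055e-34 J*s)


V0 - E = 1.11 eV = 1.7782e-19 J
kappa = sqrt(2 * m * (V0-E)) / h_bar
= sqrt(2 * 9.109e-31 * 1.7782e-19) / 1.055e-34
= 5.3950e+09 /m
2*kappa*L = 2 * 5.3950e+09 * 1.98e-9
= 21.3642
T = exp(-21.3642) = 5.268212e-10

5.268212e-10


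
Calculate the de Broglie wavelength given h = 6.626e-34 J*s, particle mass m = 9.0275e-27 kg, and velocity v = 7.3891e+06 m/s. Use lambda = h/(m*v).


lambda = h / (m * v)
= 6.626e-34 / (9.0275e-27 * 7.3891e+06)
= 6.626e-34 / 6.6705e-20
= 9.9333e-15 m

9.9333e-15


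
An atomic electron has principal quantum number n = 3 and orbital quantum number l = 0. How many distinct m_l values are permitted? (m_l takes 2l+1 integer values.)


m_l ranges from -l to +l in integer steps
So m_l goes from -0 to +0
Count = 2l + 1 = 2*0 + 1
= 1

1


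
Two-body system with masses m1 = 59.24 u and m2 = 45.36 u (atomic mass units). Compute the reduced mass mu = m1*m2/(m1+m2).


mu = m1 * m2 / (m1 + m2)
= 59.24 * 45.36 / (59.24 + 45.36)
= 2687.1264 / 104.6
= 25.6895 u

25.6895


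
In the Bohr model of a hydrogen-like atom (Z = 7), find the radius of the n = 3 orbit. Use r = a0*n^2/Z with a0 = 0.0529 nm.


r = a0 * n^2 / Z
= 0.0529 * 3^2 / 7
= 0.0529 * 9 / 7
= 0.068 nm

0.068


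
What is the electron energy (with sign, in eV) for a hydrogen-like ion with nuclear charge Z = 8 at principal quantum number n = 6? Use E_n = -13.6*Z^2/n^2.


E_n = -13.6 * Z^2 / n^2
= -13.6 * 8^2 / 6^2
= -13.6 * 64 / 36
= -24.1778 eV

-24.1778


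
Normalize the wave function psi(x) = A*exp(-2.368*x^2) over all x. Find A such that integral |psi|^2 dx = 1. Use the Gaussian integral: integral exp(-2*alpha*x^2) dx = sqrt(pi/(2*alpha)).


integral |psi|^2 dx = A^2 * sqrt(pi/(2*alpha)) = 1
A^2 = sqrt(2*alpha/pi)
= sqrt(2 * 2.368 / pi)
= 1.227809
A = sqrt(1.227809)
= 1.1081

1.1081


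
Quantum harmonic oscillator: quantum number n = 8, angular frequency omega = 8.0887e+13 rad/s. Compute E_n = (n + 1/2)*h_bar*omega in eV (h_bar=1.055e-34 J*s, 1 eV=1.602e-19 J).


E = (n + 1/2) * h_bar * omega
= (8 + 0.5) * 1.055e-34 * 8.0887e+13
= 8.5 * 8.5336e-21
= 7.2535e-20 J
= 0.4528 eV

0.4528


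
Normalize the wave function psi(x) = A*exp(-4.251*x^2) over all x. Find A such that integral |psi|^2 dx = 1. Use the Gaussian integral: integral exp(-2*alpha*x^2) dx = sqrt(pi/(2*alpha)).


integral |psi|^2 dx = A^2 * sqrt(pi/(2*alpha)) = 1
A^2 = sqrt(2*alpha/pi)
= sqrt(2 * 4.251 / pi)
= 1.645075
A = sqrt(1.645075)
= 1.2826

1.2826


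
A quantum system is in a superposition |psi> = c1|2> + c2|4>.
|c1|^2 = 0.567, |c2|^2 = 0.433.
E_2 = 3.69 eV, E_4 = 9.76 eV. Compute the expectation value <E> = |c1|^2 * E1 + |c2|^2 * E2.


<E> = |c1|^2 * E1 + |c2|^2 * E2
= 0.567 * 3.69 + 0.433 * 9.76
= 2.0922 + 4.2261
= 6.3183 eV

6.3183


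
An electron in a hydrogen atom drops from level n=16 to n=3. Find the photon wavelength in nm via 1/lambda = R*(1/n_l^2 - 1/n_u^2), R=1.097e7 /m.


1/lambda = R * (1/n_l^2 - 1/n_u^2)
= 1.097e7 * (1/3^2 - 1/16^2)
= 1.097e7 * (0.111111 - 0.003906)
= 1.097e7 * 0.107205
= 1.1760e+06 /m
lambda = 1 / 1.1760e+06 = 850.3131 nm

850.3131


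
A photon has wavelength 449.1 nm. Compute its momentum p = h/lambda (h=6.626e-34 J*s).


p = h / lambda
= 6.626e-34 / (449.1e-9)
= 6.626e-34 / 4.4910e-07
= 1.4754e-27 kg*m/s

1.4754e-27


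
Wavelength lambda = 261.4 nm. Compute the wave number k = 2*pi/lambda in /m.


k = 2 * pi / lambda
= 6.2832 / (261.4e-9)
= 6.2832 / 2.6140e-07
= 2.4037e+07 /m

2.4037e+07


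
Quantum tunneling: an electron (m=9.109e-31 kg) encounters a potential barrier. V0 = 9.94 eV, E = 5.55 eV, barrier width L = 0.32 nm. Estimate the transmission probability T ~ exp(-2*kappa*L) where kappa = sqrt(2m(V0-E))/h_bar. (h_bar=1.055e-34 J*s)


V0 - E = 4.39 eV = 7.0328e-19 J
kappa = sqrt(2 * m * (V0-E)) / h_bar
= sqrt(2 * 9.109e-31 * 7.0328e-19) / 1.055e-34
= 1.0729e+10 /m
2*kappa*L = 2 * 1.0729e+10 * 0.32e-9
= 6.8666
T = exp(-6.8666) = 1.042020e-03

1.042020e-03


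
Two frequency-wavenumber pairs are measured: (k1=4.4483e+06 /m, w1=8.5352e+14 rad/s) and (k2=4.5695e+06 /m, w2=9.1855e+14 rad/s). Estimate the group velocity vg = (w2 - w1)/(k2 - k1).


vg = (w2 - w1) / (k2 - k1)
= (9.1855e+14 - 8.5352e+14) / (4.5695e+06 - 4.4483e+06)
= 6.5030e+13 / 1.2120e+05
= 5.3655e+08 m/s

5.3655e+08


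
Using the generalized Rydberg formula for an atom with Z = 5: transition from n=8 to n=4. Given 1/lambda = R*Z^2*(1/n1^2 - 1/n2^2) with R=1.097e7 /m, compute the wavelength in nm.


1/lambda = R * Z^2 * (1/n1^2 - 1/n2^2)
= 1.097e7 * 5^2 * (1/4^2 - 1/8^2)
= 1.097e7 * 25 * (0.0625 - 0.015625)
= 1.2855e+07 /m
lambda = 1 / 1.2855e+07
= 77.7879 nm

77.7879


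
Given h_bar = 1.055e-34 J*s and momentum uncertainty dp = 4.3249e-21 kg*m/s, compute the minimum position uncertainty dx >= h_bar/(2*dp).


dx = h_bar / (2 * dp)
= 1.055e-34 / (2 * 4.3249e-21)
= 1.055e-34 / 8.6498e-21
= 1.2197e-14 m

1.2197e-14


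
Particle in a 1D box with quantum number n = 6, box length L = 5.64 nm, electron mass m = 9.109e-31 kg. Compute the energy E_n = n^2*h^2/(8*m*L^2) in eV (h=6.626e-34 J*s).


E = n^2 * h^2 / (8 * m * L^2)
= 6^2 * (6.626e-34)^2 / (8 * 9.109e-31 * (5.64e-9)^2)
= 36 * 4.3904e-67 / (8 * 9.109e-31 * 3.1810e-17)
= 6.8185e-20 J
= 0.4256 eV

0.4256


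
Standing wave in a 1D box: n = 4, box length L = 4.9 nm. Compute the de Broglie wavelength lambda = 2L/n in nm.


lambda = 2L / n
= 2 * 4.9 / 4
= 9.8 / 4
= 2.45 nm

2.45


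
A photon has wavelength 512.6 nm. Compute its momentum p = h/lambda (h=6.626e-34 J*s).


p = h / lambda
= 6.626e-34 / (512.6e-9)
= 6.626e-34 / 5.1260e-07
= 1.2926e-27 kg*m/s

1.2926e-27


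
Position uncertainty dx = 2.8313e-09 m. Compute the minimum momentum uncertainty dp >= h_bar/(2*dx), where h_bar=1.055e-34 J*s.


dp = h_bar / (2 * dx)
= 1.055e-34 / (2 * 2.8313e-09)
= 1.055e-34 / 5.6626e-09
= 1.8631e-26 kg*m/s

1.8631e-26


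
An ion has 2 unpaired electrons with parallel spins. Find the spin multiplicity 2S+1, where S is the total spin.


Total spin S = N * (1/2) = 2 * 0.5 = 1.0
Spin multiplicity = 2S + 1
= 2 * 1.0 + 1
= 3

3


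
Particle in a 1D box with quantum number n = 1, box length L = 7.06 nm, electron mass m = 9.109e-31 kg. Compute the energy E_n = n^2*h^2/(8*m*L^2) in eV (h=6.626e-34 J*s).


E = n^2 * h^2 / (8 * m * L^2)
= 1^2 * (6.626e-34)^2 / (8 * 9.109e-31 * (7.06e-9)^2)
= 1 * 4.3904e-67 / (8 * 9.109e-31 * 4.9844e-17)
= 1.2087e-21 J
= 0.0075 eV

0.0075


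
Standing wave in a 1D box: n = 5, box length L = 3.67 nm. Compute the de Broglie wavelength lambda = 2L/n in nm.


lambda = 2L / n
= 2 * 3.67 / 5
= 7.34 / 5
= 1.468 nm

1.468


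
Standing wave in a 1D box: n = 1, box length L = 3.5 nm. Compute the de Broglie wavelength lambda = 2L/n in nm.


lambda = 2L / n
= 2 * 3.5 / 1
= 7.0 / 1
= 7.0 nm

7.0


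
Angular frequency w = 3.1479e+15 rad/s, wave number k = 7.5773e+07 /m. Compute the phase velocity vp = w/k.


vp = w / k
= 3.1479e+15 / 7.5773e+07
= 4.1544e+07 m/s

4.1544e+07


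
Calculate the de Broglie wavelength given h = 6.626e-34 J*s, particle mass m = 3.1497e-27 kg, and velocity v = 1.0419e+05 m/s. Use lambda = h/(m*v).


lambda = h / (m * v)
= 6.626e-34 / (3.1497e-27 * 1.0419e+05)
= 6.626e-34 / 3.2817e-22
= 2.0191e-12 m

2.0191e-12


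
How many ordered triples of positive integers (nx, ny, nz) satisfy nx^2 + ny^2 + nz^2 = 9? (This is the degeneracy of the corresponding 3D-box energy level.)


Enumerate all (nx, ny, nz) with nx^2 + ny^2 + nz^2 = 9:
(1,2,2)
(2,1,2)
(2,2,1)
Total degeneracy = 3

3


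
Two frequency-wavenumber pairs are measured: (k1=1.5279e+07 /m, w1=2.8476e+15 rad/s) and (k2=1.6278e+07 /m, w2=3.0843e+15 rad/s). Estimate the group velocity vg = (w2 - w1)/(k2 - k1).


vg = (w2 - w1) / (k2 - k1)
= (3.0843e+15 - 2.8476e+15) / (1.6278e+07 - 1.5279e+07)
= 2.3670e+14 / 9.9900e+05
= 2.3694e+08 m/s

2.3694e+08


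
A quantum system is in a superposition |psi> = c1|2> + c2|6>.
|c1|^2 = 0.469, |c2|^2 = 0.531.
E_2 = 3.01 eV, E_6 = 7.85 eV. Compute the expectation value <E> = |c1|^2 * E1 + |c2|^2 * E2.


<E> = |c1|^2 * E1 + |c2|^2 * E2
= 0.469 * 3.01 + 0.531 * 7.85
= 1.4117 + 4.1684
= 5.58 eV

5.58


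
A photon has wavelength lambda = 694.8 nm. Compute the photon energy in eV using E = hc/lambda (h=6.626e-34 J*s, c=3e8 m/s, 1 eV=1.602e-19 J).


E = hc / lambda
= (6.626e-34)(3e8) / (694.8e-9)
= 1.9878e-25 / 6.9480e-07
= 2.8610e-19 J
Converting to eV: 2.8610e-19 / 1.602e-19
= 1.7859 eV

1.7859


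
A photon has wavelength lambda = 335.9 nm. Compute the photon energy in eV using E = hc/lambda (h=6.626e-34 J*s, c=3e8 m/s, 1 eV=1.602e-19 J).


E = hc / lambda
= (6.626e-34)(3e8) / (335.9e-9)
= 1.9878e-25 / 3.3590e-07
= 5.9178e-19 J
Converting to eV: 5.9178e-19 / 1.602e-19
= 3.694 eV

3.694


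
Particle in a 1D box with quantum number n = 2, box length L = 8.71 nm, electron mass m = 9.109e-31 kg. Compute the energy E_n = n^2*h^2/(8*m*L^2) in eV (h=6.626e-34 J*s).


E = n^2 * h^2 / (8 * m * L^2)
= 2^2 * (6.626e-34)^2 / (8 * 9.109e-31 * (8.71e-9)^2)
= 4 * 4.3904e-67 / (8 * 9.109e-31 * 7.5864e-17)
= 3.1766e-21 J
= 0.0198 eV

0.0198


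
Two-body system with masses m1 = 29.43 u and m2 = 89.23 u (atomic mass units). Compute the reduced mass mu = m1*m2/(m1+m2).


mu = m1 * m2 / (m1 + m2)
= 29.43 * 89.23 / (29.43 + 89.23)
= 2626.0389 / 118.66
= 22.1308 u

22.1308


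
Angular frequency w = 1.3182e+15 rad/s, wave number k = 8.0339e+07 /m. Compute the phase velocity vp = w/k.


vp = w / k
= 1.3182e+15 / 8.0339e+07
= 1.6408e+07 m/s

1.6408e+07


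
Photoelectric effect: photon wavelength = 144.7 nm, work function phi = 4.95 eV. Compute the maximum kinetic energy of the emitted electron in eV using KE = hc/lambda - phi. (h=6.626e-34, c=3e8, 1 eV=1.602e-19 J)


E_photon = hc / lambda
= (6.626e-34)(3e8) / (144.7e-9)
= 1.3737e-18 J
= 8.5751 eV
KE = E_photon - phi
= 8.5751 - 4.95
= 3.6251 eV

3.6251


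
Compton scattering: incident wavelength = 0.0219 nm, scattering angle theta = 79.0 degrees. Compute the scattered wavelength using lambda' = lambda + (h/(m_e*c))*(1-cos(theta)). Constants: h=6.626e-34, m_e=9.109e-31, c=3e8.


Compton wavelength: h/(m_e*c) = 2.4247e-12 m
d_lambda = 2.4247e-12 * (1 - cos(79.0 deg))
= 2.4247e-12 * 0.809191
= 1.9621e-12 m = 0.001962 nm
lambda' = 0.0219 + 0.001962
= 0.023862 nm

0.023862


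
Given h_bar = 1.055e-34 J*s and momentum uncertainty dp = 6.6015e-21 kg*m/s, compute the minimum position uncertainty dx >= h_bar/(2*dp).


dx = h_bar / (2 * dp)
= 1.055e-34 / (2 * 6.6015e-21)
= 1.055e-34 / 1.3203e-20
= 7.9906e-15 m

7.9906e-15


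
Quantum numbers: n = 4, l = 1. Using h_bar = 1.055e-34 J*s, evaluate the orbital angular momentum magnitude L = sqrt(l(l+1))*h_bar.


L = sqrt(l*(l+1)) * h_bar
= sqrt(1 * 2) * 1.055e-34
= sqrt(2) * 1.055e-34
= 1.4142 * 1.055e-34
= 1.4920e-34 J*s

1.4920e-34


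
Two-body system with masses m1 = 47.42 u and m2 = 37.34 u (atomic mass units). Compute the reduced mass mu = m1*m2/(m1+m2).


mu = m1 * m2 / (m1 + m2)
= 47.42 * 37.34 / (47.42 + 37.34)
= 1770.6628 / 84.76
= 20.8903 u

20.8903


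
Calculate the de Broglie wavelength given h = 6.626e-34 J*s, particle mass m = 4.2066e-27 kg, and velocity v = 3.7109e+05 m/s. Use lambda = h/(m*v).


lambda = h / (m * v)
= 6.626e-34 / (4.2066e-27 * 3.7109e+05)
= 6.626e-34 / 1.5610e-21
= 4.2446e-13 m

4.2446e-13


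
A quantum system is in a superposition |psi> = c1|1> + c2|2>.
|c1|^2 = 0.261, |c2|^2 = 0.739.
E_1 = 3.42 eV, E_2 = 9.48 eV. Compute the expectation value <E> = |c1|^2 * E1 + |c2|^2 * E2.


<E> = |c1|^2 * E1 + |c2|^2 * E2
= 0.261 * 3.42 + 0.739 * 9.48
= 0.8926 + 7.0057
= 7.8983 eV

7.8983


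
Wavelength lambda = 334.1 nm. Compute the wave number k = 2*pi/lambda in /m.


k = 2 * pi / lambda
= 6.2832 / (334.1e-9)
= 6.2832 / 3.3410e-07
= 1.8806e+07 /m

1.8806e+07


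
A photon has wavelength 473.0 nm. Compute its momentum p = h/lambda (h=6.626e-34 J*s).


p = h / lambda
= 6.626e-34 / (473.0e-9)
= 6.626e-34 / 4.7300e-07
= 1.4008e-27 kg*m/s

1.4008e-27


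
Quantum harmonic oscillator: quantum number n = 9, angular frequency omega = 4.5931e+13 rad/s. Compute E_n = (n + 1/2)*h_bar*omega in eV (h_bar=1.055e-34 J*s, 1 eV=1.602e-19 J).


E = (n + 1/2) * h_bar * omega
= (9 + 0.5) * 1.055e-34 * 4.5931e+13
= 9.5 * 4.8457e-21
= 4.6034e-20 J
= 0.2874 eV

0.2874


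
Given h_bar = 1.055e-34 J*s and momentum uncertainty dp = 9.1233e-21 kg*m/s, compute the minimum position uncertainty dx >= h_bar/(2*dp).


dx = h_bar / (2 * dp)
= 1.055e-34 / (2 * 9.1233e-21)
= 1.055e-34 / 1.8247e-20
= 5.7819e-15 m

5.7819e-15


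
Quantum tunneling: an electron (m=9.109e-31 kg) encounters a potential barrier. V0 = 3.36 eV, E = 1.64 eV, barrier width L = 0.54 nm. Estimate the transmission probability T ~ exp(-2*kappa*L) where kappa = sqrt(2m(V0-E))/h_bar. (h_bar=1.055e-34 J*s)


V0 - E = 1.72 eV = 2.7554e-19 J
kappa = sqrt(2 * m * (V0-E)) / h_bar
= sqrt(2 * 9.109e-31 * 2.7554e-19) / 1.055e-34
= 6.7157e+09 /m
2*kappa*L = 2 * 6.7157e+09 * 0.54e-9
= 7.253
T = exp(-7.253) = 7.080536e-04

7.080536e-04


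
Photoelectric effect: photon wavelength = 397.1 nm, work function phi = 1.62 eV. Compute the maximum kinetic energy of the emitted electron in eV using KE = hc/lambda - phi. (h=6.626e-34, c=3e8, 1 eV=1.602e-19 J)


E_photon = hc / lambda
= (6.626e-34)(3e8) / (397.1e-9)
= 5.0058e-19 J
= 3.1247 eV
KE = E_photon - phi
= 3.1247 - 1.62
= 1.5047 eV

1.5047


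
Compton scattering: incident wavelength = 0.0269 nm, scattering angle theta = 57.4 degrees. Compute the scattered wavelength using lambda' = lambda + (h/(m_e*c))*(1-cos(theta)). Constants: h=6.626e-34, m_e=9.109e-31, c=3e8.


Compton wavelength: h/(m_e*c) = 2.4247e-12 m
d_lambda = 2.4247e-12 * (1 - cos(57.4 deg))
= 2.4247e-12 * 0.461229
= 1.1183e-12 m = 0.001118 nm
lambda' = 0.0269 + 0.001118
= 0.028018 nm

0.028018


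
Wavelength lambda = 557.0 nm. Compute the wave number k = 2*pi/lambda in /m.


k = 2 * pi / lambda
= 6.2832 / (557.0e-9)
= 6.2832 / 5.5700e-07
= 1.1280e+07 /m

1.1280e+07


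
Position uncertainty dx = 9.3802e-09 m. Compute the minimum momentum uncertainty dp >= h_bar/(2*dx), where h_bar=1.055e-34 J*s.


dp = h_bar / (2 * dx)
= 1.055e-34 / (2 * 9.3802e-09)
= 1.055e-34 / 1.8760e-08
= 5.6235e-27 kg*m/s

5.6235e-27


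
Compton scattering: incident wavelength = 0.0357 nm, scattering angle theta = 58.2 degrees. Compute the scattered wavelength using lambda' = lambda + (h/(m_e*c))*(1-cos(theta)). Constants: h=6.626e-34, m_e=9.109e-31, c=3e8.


Compton wavelength: h/(m_e*c) = 2.4247e-12 m
d_lambda = 2.4247e-12 * (1 - cos(58.2 deg))
= 2.4247e-12 * 0.473044
= 1.1470e-12 m = 0.001147 nm
lambda' = 0.0357 + 0.001147
= 0.036847 nm

0.036847


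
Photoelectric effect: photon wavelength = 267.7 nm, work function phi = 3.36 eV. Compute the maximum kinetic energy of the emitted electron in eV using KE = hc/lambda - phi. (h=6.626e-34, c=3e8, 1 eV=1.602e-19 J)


E_photon = hc / lambda
= (6.626e-34)(3e8) / (267.7e-9)
= 7.4255e-19 J
= 4.6351 eV
KE = E_photon - phi
= 4.6351 - 3.36
= 1.2751 eV

1.2751


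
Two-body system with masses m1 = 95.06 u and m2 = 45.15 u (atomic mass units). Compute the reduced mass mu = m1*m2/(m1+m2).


mu = m1 * m2 / (m1 + m2)
= 95.06 * 45.15 / (95.06 + 45.15)
= 4291.959 / 140.21
= 30.6109 u

30.6109


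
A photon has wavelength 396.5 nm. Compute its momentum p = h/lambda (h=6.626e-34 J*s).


p = h / lambda
= 6.626e-34 / (396.5e-9)
= 6.626e-34 / 3.9650e-07
= 1.6711e-27 kg*m/s

1.6711e-27


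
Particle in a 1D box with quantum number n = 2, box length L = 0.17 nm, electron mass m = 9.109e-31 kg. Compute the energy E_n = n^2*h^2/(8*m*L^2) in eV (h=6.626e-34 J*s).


E = n^2 * h^2 / (8 * m * L^2)
= 2^2 * (6.626e-34)^2 / (8 * 9.109e-31 * (0.17e-9)^2)
= 4 * 4.3904e-67 / (8 * 9.109e-31 * 2.8900e-20)
= 8.3388e-18 J
= 52.0525 eV

52.0525


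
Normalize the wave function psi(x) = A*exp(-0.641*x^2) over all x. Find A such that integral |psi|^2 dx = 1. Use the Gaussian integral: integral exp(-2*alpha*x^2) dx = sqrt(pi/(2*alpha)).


integral |psi|^2 dx = A^2 * sqrt(pi/(2*alpha)) = 1
A^2 = sqrt(2*alpha/pi)
= sqrt(2 * 0.641 / pi)
= 0.638806
A = sqrt(0.638806)
= 0.7993

0.7993


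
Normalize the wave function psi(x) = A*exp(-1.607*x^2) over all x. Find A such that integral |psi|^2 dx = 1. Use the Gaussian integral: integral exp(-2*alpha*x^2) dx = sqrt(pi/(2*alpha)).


integral |psi|^2 dx = A^2 * sqrt(pi/(2*alpha)) = 1
A^2 = sqrt(2*alpha/pi)
= sqrt(2 * 1.607 / pi)
= 1.011458
A = sqrt(1.011458)
= 1.0057

1.0057


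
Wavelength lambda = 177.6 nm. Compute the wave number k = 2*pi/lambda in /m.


k = 2 * pi / lambda
= 6.2832 / (177.6e-9)
= 6.2832 / 1.7760e-07
= 3.5378e+07 /m

3.5378e+07


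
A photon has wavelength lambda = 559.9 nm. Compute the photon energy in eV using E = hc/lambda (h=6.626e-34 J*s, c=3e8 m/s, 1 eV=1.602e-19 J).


E = hc / lambda
= (6.626e-34)(3e8) / (559.9e-9)
= 1.9878e-25 / 5.5990e-07
= 3.5503e-19 J
Converting to eV: 3.5503e-19 / 1.602e-19
= 2.2162 eV

2.2162


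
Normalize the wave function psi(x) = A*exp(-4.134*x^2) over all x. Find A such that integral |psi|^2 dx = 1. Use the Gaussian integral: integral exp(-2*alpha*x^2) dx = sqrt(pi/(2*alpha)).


integral |psi|^2 dx = A^2 * sqrt(pi/(2*alpha)) = 1
A^2 = sqrt(2*alpha/pi)
= sqrt(2 * 4.134 / pi)
= 1.622278
A = sqrt(1.622278)
= 1.2737

1.2737


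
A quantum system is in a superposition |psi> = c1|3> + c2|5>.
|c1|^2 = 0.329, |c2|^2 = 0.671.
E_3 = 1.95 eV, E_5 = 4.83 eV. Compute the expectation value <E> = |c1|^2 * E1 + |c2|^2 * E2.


<E> = |c1|^2 * E1 + |c2|^2 * E2
= 0.329 * 1.95 + 0.671 * 4.83
= 0.6416 + 3.2409
= 3.8825 eV

3.8825


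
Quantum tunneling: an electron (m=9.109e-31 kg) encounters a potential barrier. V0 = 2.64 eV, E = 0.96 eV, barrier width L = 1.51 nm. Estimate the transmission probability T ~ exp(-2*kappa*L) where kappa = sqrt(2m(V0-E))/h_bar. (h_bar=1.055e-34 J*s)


V0 - E = 1.68 eV = 2.6914e-19 J
kappa = sqrt(2 * m * (V0-E)) / h_bar
= sqrt(2 * 9.109e-31 * 2.6914e-19) / 1.055e-34
= 6.6372e+09 /m
2*kappa*L = 2 * 6.6372e+09 * 1.51e-9
= 20.0443
T = exp(-20.0443) = 1.971853e-09

1.971853e-09


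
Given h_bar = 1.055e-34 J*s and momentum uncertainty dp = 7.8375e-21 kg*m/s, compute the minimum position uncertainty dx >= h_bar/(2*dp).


dx = h_bar / (2 * dp)
= 1.055e-34 / (2 * 7.8375e-21)
= 1.055e-34 / 1.5675e-20
= 6.7305e-15 m

6.7305e-15


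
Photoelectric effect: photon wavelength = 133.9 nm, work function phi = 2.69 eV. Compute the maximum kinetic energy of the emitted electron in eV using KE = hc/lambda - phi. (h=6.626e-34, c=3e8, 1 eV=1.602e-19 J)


E_photon = hc / lambda
= (6.626e-34)(3e8) / (133.9e-9)
= 1.4845e-18 J
= 9.2668 eV
KE = E_photon - phi
= 9.2668 - 2.69
= 6.5768 eV

6.5768


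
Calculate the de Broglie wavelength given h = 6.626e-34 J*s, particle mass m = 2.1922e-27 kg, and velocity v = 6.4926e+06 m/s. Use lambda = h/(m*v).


lambda = h / (m * v)
= 6.626e-34 / (2.1922e-27 * 6.4926e+06)
= 6.626e-34 / 1.4233e-20
= 4.6554e-14 m

4.6554e-14


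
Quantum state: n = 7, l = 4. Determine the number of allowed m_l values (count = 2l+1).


m_l ranges from -l to +l in integer steps
So m_l goes from -4 to +4
Count = 2l + 1 = 2*4 + 1
= 9

9


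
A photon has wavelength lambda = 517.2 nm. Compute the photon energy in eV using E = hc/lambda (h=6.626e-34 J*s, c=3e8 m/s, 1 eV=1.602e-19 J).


E = hc / lambda
= (6.626e-34)(3e8) / (517.2e-9)
= 1.9878e-25 / 5.1720e-07
= 3.8434e-19 J
Converting to eV: 3.8434e-19 / 1.602e-19
= 2.3991 eV

2.3991


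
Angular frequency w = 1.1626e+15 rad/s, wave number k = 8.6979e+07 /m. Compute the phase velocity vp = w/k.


vp = w / k
= 1.1626e+15 / 8.6979e+07
= 1.3366e+07 m/s

1.3366e+07
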